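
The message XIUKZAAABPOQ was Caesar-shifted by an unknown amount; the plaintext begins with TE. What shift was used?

4

From the crib: X(23)−T(19)=4, so the shift is 4.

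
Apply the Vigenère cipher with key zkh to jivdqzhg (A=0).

Repeat the key across the message: zkhzkhzk
j(9)+z(25): 34≡8 → i
i(8)+k(10): 18 → s
v(21)+h(7): 28≡2 → c
d(3)+z(25): 28≡2 → c
q(16)+k(10): 26≡0 → a
z(25)+h(7): 32≡6 → g
h(7)+z(25): 32≡6 → g
g(6)+k(10): 16 → q

isccaggq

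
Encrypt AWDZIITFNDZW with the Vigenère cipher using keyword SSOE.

Repeat the key across the message: SSOESSOESSOE
A(0)+S(18): 18 → S
W(22)+S(18): 40≡14 → O
D(3)+O(14): 17 → R
Z(25)+E(4): 29≡3 → D
I(8)+S(18): 26≡0 → A
I(8)+S(18): 26≡0 → A
T(19)+O(14): 33≡7 → H
F(5)+E(4): 9 → J
N(13)+S(18): 31≡5 → F
D(3)+S(18): 21 → V
Z(25)+O(14): 39≡13 → N
W(22)+E(4): 26≡0 → A

SORDAAHJFVNA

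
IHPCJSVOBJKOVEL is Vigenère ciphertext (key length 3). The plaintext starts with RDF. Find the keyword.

REK

Subtract each crib letter from the matching ciphertext letter (mod 26):
I(8)−R(17)=-9≡17 → R
H(7)−D(3)=4 → E
P(15)−F(5)=10 → K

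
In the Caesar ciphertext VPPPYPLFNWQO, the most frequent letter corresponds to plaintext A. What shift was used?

15

The most frequent ciphertext letter is P (appears 4 times).
P is position 15; A is position 0.
Shift = 15.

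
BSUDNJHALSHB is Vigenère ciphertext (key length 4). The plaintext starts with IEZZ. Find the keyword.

Subtract each crib letter from the matching ciphertext letter (mod 26):
B(1)−I(8)=-7≡19 → T
S(18)−E(4)=14 → O
U(20)−Z(25)=-5≡21 → V
D(3)−Z(25)=-22≡4 → E

TOVE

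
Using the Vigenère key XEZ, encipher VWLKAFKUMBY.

SAKHEEHYLYC

Repeat the key across the message: XEZXEZXEZXE
V(21)+X(23): 44≡18 → S
W(22)+E(4): 26≡0 → A
L(11)+Z(25): 36≡10 → K
K(10)+X(23): 33≡7 → H
A(0)+E(4): 4 → E
F(5)+Z(25): 30≡4 → E
K(10)+X(23): 33≡7 → H
U(20)+E(4): 24 → Y
M(12)+Z(25): 37≡11 → L
B(1)+X(23): 24 → Y
Y(24)+E(4): 28≡2 → C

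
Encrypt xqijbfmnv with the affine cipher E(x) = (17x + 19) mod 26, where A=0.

x(23): 17·23+19=410≡20 → u
q(16): 17·16+19=291≡5 → f
i(8): 17·8+19=155≡25 → z
j(9): 17·9+19=172≡16 → q
b(1): 17·1+19=36≡10 → k
f(5): 17·5+19=104≡0 → a
m(12): 17·12+19=223≡15 → p
n(13): 17·13+19=240≡6 → g
v(21): 17·21+19=376≡12 → m

ufzqkapgm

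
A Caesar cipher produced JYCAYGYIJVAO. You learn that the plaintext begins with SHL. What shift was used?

17

From the crib: J(9)−S(18)=-9≡17, so the shift is 17.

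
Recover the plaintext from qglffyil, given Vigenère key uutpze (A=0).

wmsqguor

Repeat the key across the ciphertext: uutpzeuu
q(16)−u(20): -4≡22 → w
g(6)−u(20): -14≡12 → m
l(11)−t(19): -8≡18 → s
f(5)−p(15): -10≡16 → q
f(5)−z(25): -20≡6 → g
y(24)−e(4): 20 → u
i(8)−u(20): -12≡14 → o
l(11)−u(20): -9≡17 → r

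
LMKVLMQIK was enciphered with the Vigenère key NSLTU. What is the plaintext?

Repeat the key across the ciphertext: NSLTUNSLT
L(11)−N(13): -2≡24 → Y
M(12)−S(18): -6≡20 → U
K(10)−L(11): -1≡25 → Z
V(21)−T(19): 2 → C
L(11)−U(20): -9≡17 → R
M(12)−N(13): -1≡25 → Z
Q(16)−S(18): -2≡24 → Y
I(8)−L(11): -3≡23 → X
K(10)−T(19): -9≡17 → R

YUZCRZYXR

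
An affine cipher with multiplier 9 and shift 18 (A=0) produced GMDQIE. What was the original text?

The inverse of 9 mod 26 is 3, since 9·3=27≡1. Apply D(y)=3·(y−18) mod 26:
G(6): 3·(6−18)=-36≡16 → Q
M(12): 3·(12−18)=-18≡8 → I
D(3): 3·(3−18)=-45≡7 → H
Q(16): 3·(16−18)=-6≡20 → U
I(8): 3·(8−18)=-30≡22 → W
E(4): 3·(4−18)=-42≡10 → K

QIHUWK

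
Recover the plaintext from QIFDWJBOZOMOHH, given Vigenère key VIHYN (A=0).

VAYFJOTHBBRGAJ

Repeat the key across the ciphertext: VIHYNVIHYNVIHY
Q(16)−V(21): -5≡21 → V
I(8)−I(8): 0 → A
F(5)−H(7): -2≡24 → Y
D(3)−Y(24): -21≡5 → F
W(22)−N(13): 9 → J
J(9)−V(21): -12≡14 → O
B(1)−I(8): -7≡19 → T
O(14)−H(7): 7 → H
Z(25)−Y(24): 1 → B
O(14)−N(13): 1 → B
M(12)−V(21): -9≡17 → R
O(14)−I(8): 6 → G
H(7)−H(7): 0 → A
H(7)−Y(24): -17≡9 → J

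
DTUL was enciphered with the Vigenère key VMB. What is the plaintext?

IHTQ

Repeat the key across the ciphertext: VMBV
D(3)−V(21): -18≡8 → I
T(19)−M(12): 7 → H
U(20)−B(1): 19 → T
L(11)−V(21): -10≡16 → Q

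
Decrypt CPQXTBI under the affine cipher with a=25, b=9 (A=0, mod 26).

The inverse of 25 mod 26 is 25, since 25·25=625≡1. Apply D(y)=25·(y−9) mod 26:
C(2): 25·(2−9)=-175≡7 → H
P(15): 25·(15−9)=150≡20 → U
Q(16): 25·(16−9)=175≡19 → T
X(23): 25·(23−9)=350≡12 → M
T(19): 25·(19−9)=250≡16 → Q
B(1): 25·(1−9)=-200≡8 → I
I(8): 25·(8−9)=-25≡1 → B

HUTMQIB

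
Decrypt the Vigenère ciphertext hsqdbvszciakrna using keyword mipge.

vkbxxjkkweocchw

Repeat the key across the ciphertext: mipgemipgemipge
h(7)−m(12): -5≡21 → v
s(18)−i(8): 10 → k
q(16)−p(15): 1 → b
d(3)−g(6): -3≡23 → x
b(1)−e(4): -3≡23 → x
v(21)−m(12): 9 → j
s(18)−i(8): 10 → k
z(25)−p(15): 10 → k
c(2)−g(6): -4≡22 → w
i(8)−e(4): 4 → e
a(0)−m(12): -12≡14 → o
k(10)−i(8): 2 → c
r(17)−p(15): 2 → c
n(13)−g(6): 7 → h
a(0)−e(4): -4≡22 → w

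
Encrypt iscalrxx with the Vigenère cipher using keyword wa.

esyahrtx

Repeat the key across the message: wawawawa
i(8)+w(22): 30≡4 → e
s(18)+a(0): 18 → s
c(2)+w(22): 24 → y
a(0)+a(0): 0 → a
l(11)+w(22): 33≡7 → h
r(17)+a(0): 17 → r
x(23)+w(22): 45≡19 → t
x(23)+a(0): 23 → x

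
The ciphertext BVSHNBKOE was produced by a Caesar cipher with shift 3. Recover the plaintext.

YSPEKYHLB

B(1): 1−3=-2≡24 → Y
V(21): 21−3=18 → S
S(18): 18−3=15 → P
H(7): 7−3=4 → E
N(13): 13−3=10 → K
B(1): 1−3=-2≡24 → Y
K(10): 10−3=7 → H
O(14): 14−3=11 → L
E(4): 4−3=1 → B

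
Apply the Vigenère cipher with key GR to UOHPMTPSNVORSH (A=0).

AFNGSKVJTMUIYY

Repeat the key across the message: GRGRGRGRGRGRGR
U(20)+G(6): 26≡0 → A
O(14)+R(17): 31≡5 → F
H(7)+G(6): 13 → N
P(15)+R(17): 32≡6 → G
M(12)+G(6): 18 → S
T(19)+R(17): 36≡10 → K
P(15)+G(6): 21 → V
S(18)+R(17): 35≡9 → J
N(13)+G(6): 19 → T
V(21)+R(17): 38≡12 → M
O(14)+G(6): 20 → U
R(17)+R(17): 34≡8 → I
S(18)+G(6): 24 → Y
H(7)+R(17): 24 → Y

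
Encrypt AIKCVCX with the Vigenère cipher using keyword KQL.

Repeat the key across the message: KQLKQLK
A(0)+K(10): 10 → K
I(8)+Q(16): 24 → Y
K(10)+L(11): 21 → V
C(2)+K(10): 12 → M
V(21)+Q(16): 37≡11 → L
C(2)+L(11): 13 → N
X(23)+K(10): 33≡7 → H

KYVMLNH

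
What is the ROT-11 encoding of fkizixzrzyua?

f(5): 5+11=16 → q
k(10): 10+11=21 → v
i(8): 8+11=19 → t
z(25): 25+11=36≡10 → k
i(8): 8+11=19 → t
x(23): 23+11=34≡8 → i
z(25): 25+11=36≡10 → k
r(17): 17+11=28≡2 → c
z(25): 25+11=36≡10 → k
y(24): 24+11=35≡9 → j
u(20): 20+11=31≡5 → f
a(0): 0+11=11 → l

qvtktikckjfl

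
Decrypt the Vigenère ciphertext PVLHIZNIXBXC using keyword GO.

JHFTCLHURNRO

Repeat the key across the ciphertext: GOGOGOGOGOGO
P(15)−G(6): 9 → J
V(21)−O(14): 7 → H
L(11)−G(6): 5 → F
H(7)−O(14): -7≡19 → T
I(8)−G(6): 2 → C
Z(25)−O(14): 11 → L
N(13)−G(6): 7 → H
I(8)−O(14): -6≡20 → U
X(23)−G(6): 17 → R
B(1)−O(14): -13≡13 → N
X(23)−G(6): 17 → R
C(2)−O(14): -12≡14 → O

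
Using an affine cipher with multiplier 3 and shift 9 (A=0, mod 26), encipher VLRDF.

V(21): 3·21+9=72≡20 → U
L(11): 3·11+9=42≡16 → Q
R(17): 3·17+9=60≡8 → I
D(3): 3·3+9=18 → S
F(5): 3·5+9=24 → Y

UQISY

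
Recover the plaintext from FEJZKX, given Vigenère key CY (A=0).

DGHBIZ

Repeat the key across the ciphertext: CYCYCY
F(5)−C(2): 3 → D
E(4)−Y(24): -20≡6 → G
J(9)−C(2): 7 → H
Z(25)−Y(24): 1 → B
K(10)−C(2): 8 → I
X(23)−Y(24): -1≡25 → Z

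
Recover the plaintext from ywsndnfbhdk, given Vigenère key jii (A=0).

Repeat the key across the ciphertext: jiijiijiiji
y(24)−j(9): 15 → p
w(22)−i(8): 14 → o
s(18)−i(8): 10 → k
n(13)−j(9): 4 → e
d(3)−i(8): -5≡21 → v
n(13)−i(8): 5 → f
f(5)−j(9): -4≡22 → w
b(1)−i(8): -7≡19 → t
h(7)−i(8): -1≡25 → z
d(3)−j(9): -6≡20 → u
k(10)−i(8): 2 → c

pokevfwtzuc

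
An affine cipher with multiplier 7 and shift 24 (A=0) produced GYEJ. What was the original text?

The inverse of 7 mod 26 is 15, since 7·15=105≡1. Apply D(y)=15·(y−24) mod 26:
G(6): 15·(6−24)=-270≡16 → Q
Y(24): 15·(24−24)=0 → A
E(4): 15·(4−24)=-300≡12 → M
J(9): 15·(9−24)=-225≡9 → J

QAMJ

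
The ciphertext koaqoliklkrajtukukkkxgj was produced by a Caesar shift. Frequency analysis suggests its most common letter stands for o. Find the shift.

The most frequent ciphertext letter is k (appears 7 times).
k is position 10; o is position 14.
Shift = -4≡22.

22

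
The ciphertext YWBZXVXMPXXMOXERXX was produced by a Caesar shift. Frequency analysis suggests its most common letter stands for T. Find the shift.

4

The most frequent ciphertext letter is X (appears 7 times).
X is position 23; T is position 19.
Shift = 4.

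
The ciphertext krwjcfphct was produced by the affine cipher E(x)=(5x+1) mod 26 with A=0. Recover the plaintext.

hyzmvgiwvo

The inverse of 5 mod 26 is 21, since 5·21=105≡1. Apply D(y)=21·(y−1) mod 26:
k(10): 21·(10−1)=189≡7 → h
r(17): 21·(17−1)=336≡24 → y
w(22): 21·(22−1)=441≡25 → z
j(9): 21·(9−1)=168≡12 → m
c(2): 21·(2−1)=21 → v
f(5): 21·(5−1)=84≡6 → g
p(15): 21·(15−1)=294≡8 → i
h(7): 21·(7−1)=126≡22 → w
c(2): 21·(2−1)=21 → v
t(19): 21·(19−1)=378≡14 → o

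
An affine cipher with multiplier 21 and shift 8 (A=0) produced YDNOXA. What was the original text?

CBZEXM

The inverse of 21 mod 26 is 5, since 21·5=105≡1. Apply D(y)=5·(y−8) mod 26:
Y(24): 5·(24−8)=80≡2 → C
D(3): 5·(3−8)=-25≡1 → B
N(13): 5·(13−8)=25 → Z
O(14): 5·(14−8)=30≡4 → E
X(23): 5·(23−8)=75≡23 → X
A(0): 5·(0−8)=-40≡12 → M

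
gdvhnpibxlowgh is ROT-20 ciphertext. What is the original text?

g(6): 6−20=-14≡12 → m
d(3): 3−20=-17≡9 → j
v(21): 21−20=1 → b
h(7): 7−20=-13≡13 → n
n(13): 13−20=-7≡19 → t
p(15): 15−20=-5≡21 → v
i(8): 8−20=-12≡14 → o
b(1): 1−20=-19≡7 → h
x(23): 23−20=3 → d
l(11): 11−20=-9≡17 → r
o(14): 14−20=-6≡20 → u
w(22): 22−20=2 → c
g(6): 6−20=-14≡12 → m
h(7): 7−20=-13≡13 → n

mjbntvohdrucmn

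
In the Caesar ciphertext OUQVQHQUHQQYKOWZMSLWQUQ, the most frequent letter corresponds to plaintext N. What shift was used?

3

The most frequent ciphertext letter is Q (appears 7 times).
Q is position 16; N is position 13.
Shift = 3.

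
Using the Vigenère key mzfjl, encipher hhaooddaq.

tgfxzpcfz

Repeat the key across the message: mzfjlmzfj
h(7)+m(12): 19 → t
h(7)+z(25): 32≡6 → g
a(0)+f(5): 5 → f
o(14)+j(9): 23 → x
o(14)+l(11): 25 → z
d(3)+m(12): 15 → p
d(3)+z(25): 28≡2 → c
a(0)+f(5): 5 → f
q(16)+j(9): 25 → z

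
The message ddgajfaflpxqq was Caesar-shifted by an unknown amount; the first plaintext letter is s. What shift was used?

11

From the crib: d(3)−s(18)=-15≡11, so the shift is 11.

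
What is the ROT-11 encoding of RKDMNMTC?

R(17): 17+11=28≡2 → C
K(10): 10+11=21 → V
D(3): 3+11=14 → O
M(12): 12+11=23 → X
N(13): 13+11=24 → Y
M(12): 12+11=23 → X
T(19): 19+11=30≡4 → E
C(2): 2+11=13 → N

CVOXYXEN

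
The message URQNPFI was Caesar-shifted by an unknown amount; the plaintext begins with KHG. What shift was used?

From the crib: U(20)−K(10)=10, so the shift is 10.

10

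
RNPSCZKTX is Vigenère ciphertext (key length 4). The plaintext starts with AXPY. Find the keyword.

RQAU

Subtract each crib letter from the matching ciphertext letter (mod 26):
R(17)−A(0)=17 → R
N(13)−X(23)=-10≡16 → Q
P(15)−P(15)=0 → A
S(18)−Y(24)=-6≡20 → U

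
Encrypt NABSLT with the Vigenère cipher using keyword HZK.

UZLZKD

Repeat the key across the message: HZKHZK
N(13)+H(7): 20 → U
A(0)+Z(25): 25 → Z
B(1)+K(10): 11 → L
S(18)+H(7): 25 → Z
L(11)+Z(25): 36≡10 → K
T(19)+K(10): 29≡3 → D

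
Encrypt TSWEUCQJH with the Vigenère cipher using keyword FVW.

YNSJPYVED

Repeat the key across the message: FVWFVWFVW
T(19)+F(5): 24 → Y
S(18)+V(21): 39≡13 → N
W(22)+W(22): 44≡18 → S
E(4)+F(5): 9 → J
U(20)+V(21): 41≡15 → P
C(2)+W(22): 24 → Y
Q(16)+F(5): 21 → V
J(9)+V(21): 30≡4 → E
H(7)+W(22): 29≡3 → D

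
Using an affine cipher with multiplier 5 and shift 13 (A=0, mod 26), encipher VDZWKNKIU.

V(21): 5·21+13=118≡14 → O
D(3): 5·3+13=28≡2 → C
Z(25): 5·25+13=138≡8 → I
W(22): 5·22+13=123≡19 → T
K(10): 5·10+13=63≡11 → L
N(13): 5·13+13=78≡0 → A
K(10): 5·10+13=63≡11 → L
I(8): 5·8+13=53≡1 → B
U(20): 5·20+13=113≡9 → J

OCITLALBJ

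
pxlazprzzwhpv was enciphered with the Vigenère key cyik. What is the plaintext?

nzdqxrjpxyzft

Repeat the key across the ciphertext: cyikcyikcyikc
p(15)−c(2): 13 → n
x(23)−y(24): -1≡25 → z
l(11)−i(8): 3 → d
a(0)−k(10): -10≡16 → q
z(25)−c(2): 23 → x
p(15)−y(24): -9≡17 → r
r(17)−i(8): 9 → j
z(25)−k(10): 15 → p
z(25)−c(2): 23 → x
w(22)−y(24): -2≡24 → y
h(7)−i(8): -1≡25 → z
p(15)−k(10): 5 → f
v(21)−c(2): 19 → t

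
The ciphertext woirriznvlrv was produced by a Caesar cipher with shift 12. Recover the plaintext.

kcwffwnbjzfj

w(22): 22−12=10 → k
o(14): 14−12=2 → c
i(8): 8−12=-4≡22 → w
r(17): 17−12=5 → f
r(17): 17−12=5 → f
i(8): 8−12=-4≡22 → w
z(25): 25−12=13 → n
n(13): 13−12=1 → b
v(21): 21−12=9 → j
l(11): 11−12=-1≡25 → z
r(17): 17−12=5 → f
v(21): 21−12=9 → j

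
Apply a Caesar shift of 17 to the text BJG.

SAX

B(1): 1+17=18 → S
J(9): 9+17=26≡0 → A
G(6): 6+17=23 → X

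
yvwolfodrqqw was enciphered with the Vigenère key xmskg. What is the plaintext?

Repeat the key across the ciphertext: xmskgxmskgxm
y(24)−x(23): 1 → b
v(21)−m(12): 9 → j
w(22)−s(18): 4 → e
o(14)−k(10): 4 → e
l(11)−g(6): 5 → f
f(5)−x(23): -18≡8 → i
o(14)−m(12): 2 → c
d(3)−s(18): -15≡11 → l
r(17)−k(10): 7 → h
q(16)−g(6): 10 → k
q(16)−x(23): -7≡19 → t
w(22)−m(12): 10 → k

bjeeficlhktk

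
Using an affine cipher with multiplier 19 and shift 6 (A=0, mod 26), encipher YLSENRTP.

Y(24): 19·24+6=462≡20 → U
L(11): 19·11+6=215≡7 → H
S(18): 19·18+6=348≡10 → K
E(4): 19·4+6=82≡4 → E
N(13): 19·13+6=253≡19 → T
R(17): 19·17+6=329≡17 → R
T(19): 19·19+6=367≡3 → D
P(15): 19·15+6=291≡5 → F

UHKETRDF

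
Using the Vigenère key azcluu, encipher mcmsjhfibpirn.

mboddbfhdacln

Repeat the key across the message: azcluuazcluua
m(12)+a(0): 12 → m
c(2)+z(25): 27≡1 → b
m(12)+c(2): 14 → o
s(18)+l(11): 29≡3 → d
j(9)+u(20): 29≡3 → d
h(7)+u(20): 27≡1 → b
f(5)+a(0): 5 → f
i(8)+z(25): 33≡7 → h
b(1)+c(2): 3 → d
p(15)+l(11): 26≡0 → a
i(8)+u(20): 28≡2 → c
r(17)+u(20): 37≡11 → l
n(13)+a(0): 13 → n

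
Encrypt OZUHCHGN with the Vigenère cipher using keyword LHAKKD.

ZGURMKRU

Repeat the key across the message: LHAKKDLH
O(14)+L(11): 25 → Z
Z(25)+H(7): 32≡6 → G
U(20)+A(0): 20 → U
H(7)+K(10): 17 → R
C(2)+K(10): 12 → M
H(7)+D(3): 10 → K
G(6)+L(11): 17 → R
N(13)+H(7): 20 → U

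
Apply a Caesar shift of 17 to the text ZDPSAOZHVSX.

QUGJRFQYMJO

Z(25): 25+17=42≡16 → Q
D(3): 3+17=20 → U
P(15): 15+17=32≡6 → G
S(18): 18+17=35≡9 → J
A(0): 0+17=17 → R
O(14): 14+17=31≡5 → F
Z(25): 25+17=42≡16 → Q
H(7): 7+17=24 → Y
V(21): 21+17=38≡12 → M
S(18): 18+17=35≡9 → J
X(23): 23+17=40≡14 → O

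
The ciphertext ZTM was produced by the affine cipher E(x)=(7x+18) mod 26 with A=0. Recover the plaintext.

BPO

The inverse of 7 mod 26 is 15, since 7·15=105≡1. Apply D(y)=15·(y−18) mod 26:
Z(25): 15·(25−18)=105≡1 → B
T(19): 15·(19−18)=15 → P
M(12): 15·(12−18)=-90≡14 → O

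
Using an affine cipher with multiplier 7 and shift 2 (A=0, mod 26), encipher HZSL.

H(7): 7·7+2=51≡25 → Z
Z(25): 7·25+2=177≡21 → V
S(18): 7·18+2=128≡24 → Y
L(11): 7·11+2=79≡1 → B

ZVYB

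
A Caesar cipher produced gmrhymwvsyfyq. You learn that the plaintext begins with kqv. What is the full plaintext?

From the crib: g(6)−k(10)=-4≡22, so the shift is 22.
Subtract 22 from each ciphertext letter:
g(6): 6−22=-16≡10 → k
m(12): 12−22=-10≡16 → q
r(17): 17−22=-5≡21 → v
h(7): 7−22=-15≡11 → l
y(24): 24−22=2 → c
m(12): 12−22=-10≡16 → q
w(22): 22−22=0 → a
v(21): 21−22=-1≡25 → z
s(18): 18−22=-4≡22 → w
y(24): 24−22=2 → c
f(5): 5−22=-17≡9 → j
y(24): 24−22=2 → c
q(16): 16−22=-6≡20 → u

kqvlcqazwcjcu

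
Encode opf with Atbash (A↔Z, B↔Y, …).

lku

o(14) → l(11)
p(15) → k(10)
f(5) → u(20)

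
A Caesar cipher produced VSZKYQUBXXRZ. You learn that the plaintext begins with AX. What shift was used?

From the crib: V(21)−A(0)=21, so the shift is 21.

21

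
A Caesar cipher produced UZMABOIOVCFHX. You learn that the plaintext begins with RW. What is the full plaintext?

RWJXYLFLSZCEU

From the crib: U(20)−R(17)=3, so the shift is 3.
Subtract 3 from each ciphertext letter:
U(20): 20−3=17 → R
Z(25): 25−3=22 → W
M(12): 12−3=9 → J
A(0): 0−3=-3≡23 → X
B(1): 1−3=-2≡24 → Y
O(14): 14−3=11 → L
I(8): 8−3=5 → F
O(14): 14−3=11 → L
V(21): 21−3=18 → S
C(2): 2−3=-1≡25 → Z
F(5): 5−3=2 → C
H(7): 7−3=4 → E
X(23): 23−3=20 → U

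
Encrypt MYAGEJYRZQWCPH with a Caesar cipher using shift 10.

WIKQOTIBJAGMZR

M(12): 12+10=22 → W
Y(24): 24+10=34≡8 → I
A(0): 0+10=10 → K
G(6): 6+10=16 → Q
E(4): 4+10=14 → O
J(9): 9+10=19 → T
Y(24): 24+10=34≡8 → I
R(17): 17+10=27≡1 → B
Z(25): 25+10=35≡9 → J
Q(16): 16+10=26≡0 → A
W(22): 22+10=32≡6 → G
C(2): 2+10=12 → M
P(15): 15+10=25 → Z
H(7): 7+10=17 → R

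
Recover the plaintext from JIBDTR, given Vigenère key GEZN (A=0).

DECQNN

Repeat the key across the ciphertext: GEZNGE
J(9)−G(6): 3 → D
I(8)−E(4): 4 → E
B(1)−Z(25): -24≡2 → C
D(3)−N(13): -10≡16 → Q
T(19)−G(6): 13 → N
R(17)−E(4): 13 → N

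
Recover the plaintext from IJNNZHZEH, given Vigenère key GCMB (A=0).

Repeat the key across the ciphertext: GCMBGCMBG
I(8)−G(6): 2 → C
J(9)−C(2): 7 → H
N(13)−M(12): 1 → B
N(13)−B(1): 12 → M
Z(25)−G(6): 19 → T
H(7)−C(2): 5 → F
Z(25)−M(12): 13 → N
E(4)−B(1): 3 → D
H(7)−G(6): 1 → B

CHBMTFNDB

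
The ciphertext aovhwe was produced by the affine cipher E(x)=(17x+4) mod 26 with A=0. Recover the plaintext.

The inverse of 17 mod 26 is 23, since 17·23=391≡1. Apply D(y)=23·(y−4) mod 26:
a(0): 23·(0−4)=-92≡12 → m
o(14): 23·(14−4)=230≡22 → w
v(21): 23·(21−4)=391≡1 → b
h(7): 23·(7−4)=69≡17 → r
w(22): 23·(22−4)=414≡24 → y
e(4): 23·(4−4)=0 → a

mwbrya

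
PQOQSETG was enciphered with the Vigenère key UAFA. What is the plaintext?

VQJQYEOG

Repeat the key across the ciphertext: UAFAUAFA
P(15)−U(20): -5≡21 → V
Q(16)−A(0): 16 → Q
O(14)−F(5): 9 → J
Q(16)−A(0): 16 → Q
S(18)−U(20): -2≡24 → Y
E(4)−A(0): 4 → E
T(19)−F(5): 14 → O
G(6)−A(0): 6 → G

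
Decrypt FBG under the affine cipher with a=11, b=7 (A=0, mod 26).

OQH

The inverse of 11 mod 26 is 19, since 11·19=209≡1. Apply D(y)=19·(y−7) mod 26:
F(5): 19·(5−7)=-38≡14 → O
B(1): 19·(1−7)=-114≡16 → Q
G(6): 19·(6−7)=-19≡7 → H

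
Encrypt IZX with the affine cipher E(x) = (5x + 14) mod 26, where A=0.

CJZ

I(8): 5·8+14=54≡2 → C
Z(25): 5·25+14=139≡9 → J
X(23): 5·23+14=129≡25 → Z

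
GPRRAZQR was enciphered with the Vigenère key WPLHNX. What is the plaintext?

KAGKNCUC

Repeat the key across the ciphertext: WPLHNXWP
G(6)−W(22): -16≡10 → K
P(15)−P(15): 0 → A
R(17)−L(11): 6 → G
R(17)−H(7): 10 → K
A(0)−N(13): -13≡13 → N
Z(25)−X(23): 2 → C
Q(16)−W(22): -6≡20 → U
R(17)−P(15): 2 → C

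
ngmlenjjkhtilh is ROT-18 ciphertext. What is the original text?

voutmvrrspbqtp

n(13): 13−18=-5≡21 → v
g(6): 6−18=-12≡14 → o
m(12): 12−18=-6≡20 → u
l(11): 11−18=-7≡19 → t
e(4): 4−18=-14≡12 → m
n(13): 13−18=-5≡21 → v
j(9): 9−18=-9≡17 → r
j(9): 9−18=-9≡17 → r
k(10): 10−18=-8≡18 → s
h(7): 7−18=-11≡15 → p
t(19): 19−18=1 → b
i(8): 8−18=-10≡16 → q
l(11): 11−18=-7≡19 → t
h(7): 7−18=-11≡15 → p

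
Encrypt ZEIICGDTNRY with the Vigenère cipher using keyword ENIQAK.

Repeat the key across the message: ENIQAKENIQA
Z(25)+E(4): 29≡3 → D
E(4)+N(13): 17 → R
I(8)+I(8): 16 → Q
I(8)+Q(16): 24 → Y
C(2)+A(0): 2 → C
G(6)+K(10): 16 → Q
D(3)+E(4): 7 → H
T(19)+N(13): 32≡6 → G
N(13)+I(8): 21 → V
R(17)+Q(16): 33≡7 → H
Y(24)+A(0): 24 → Y

DRQYCQHGVHY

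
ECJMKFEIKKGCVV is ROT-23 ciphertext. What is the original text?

HFMPNIHLNNJFYY

E(4): 4−23=-19≡7 → H
C(2): 2−23=-21≡5 → F
J(9): 9−23=-14≡12 → M
M(12): 12−23=-11≡15 → P
K(10): 10−23=-13≡13 → N
F(5): 5−23=-18≡8 → I
E(4): 4−23=-19≡7 → H
I(8): 8−23=-15≡11 → L
K(10): 10−23=-13≡13 → N
K(10): 10−23=-13≡13 → N
G(6): 6−23=-17≡9 → J
C(2): 2−23=-21≡5 → F
V(21): 21−23=-2≡24 → Y
V(21): 21−23=-2≡24 → Y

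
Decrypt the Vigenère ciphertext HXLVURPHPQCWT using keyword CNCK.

FKJLSENXNDAMR

Repeat the key across the ciphertext: CNCKCNCKCNCKC
H(7)−C(2): 5 → F
X(23)−N(13): 10 → K
L(11)−C(2): 9 → J
V(21)−K(10): 11 → L
U(20)−C(2): 18 → S
R(17)−N(13): 4 → E
P(15)−C(2): 13 → N
H(7)−K(10): -3≡23 → X
P(15)−C(2): 13 → N
Q(16)−N(13): 3 → D
C(2)−C(2): 0 → A
W(22)−K(10): 12 → M
T(19)−C(2): 17 → R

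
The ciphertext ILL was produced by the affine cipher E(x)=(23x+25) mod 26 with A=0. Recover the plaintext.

The inverse of 23 mod 26 is 17, since 23·17=391≡1. Apply D(y)=17·(y−25) mod 26:
I(8): 17·(8−25)=-289≡23 → X
L(11): 17·(11−25)=-238≡22 → W
L(11): 17·(11−25)=-238≡22 → W

XWW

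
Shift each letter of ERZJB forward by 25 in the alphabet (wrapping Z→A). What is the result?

DQYIA

E(4): 4+25=29≡3 → D
R(17): 17+25=42≡16 → Q
Z(25): 25+25=50≡24 → Y
J(9): 9+25=34≡8 → I
B(1): 1+25=26≡0 → A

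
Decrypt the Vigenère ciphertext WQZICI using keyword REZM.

Repeat the key across the ciphertext: REZMRE
W(22)−R(17): 5 → F
Q(16)−E(4): 12 → M
Z(25)−Z(25): 0 → A
I(8)−M(12): -4≡22 → W
C(2)−R(17): -15≡11 → L
I(8)−E(4): 4 → E

FMAWLE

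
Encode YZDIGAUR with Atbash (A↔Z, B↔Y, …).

BAWRTZFI

Y(24) → B(1)
Z(25) → A(0)
D(3) → W(22)
I(8) → R(17)
G(6) → T(19)
A(0) → Z(25)
U(20) → F(5)
R(17) → I(8)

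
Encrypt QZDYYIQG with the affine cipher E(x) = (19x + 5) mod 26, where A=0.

XMKTTBXP

Q(16): 19·16+5=309≡23 → X
Z(25): 19·25+5=480≡12 → M
D(3): 19·3+5=62≡10 → K
Y(24): 19·24+5=461≡19 → T
Y(24): 19·24+5=461≡19 → T
I(8): 19·8+5=157≡1 → B
Q(16): 19·16+5=309≡23 → X
G(6): 19·6+5=119≡15 → P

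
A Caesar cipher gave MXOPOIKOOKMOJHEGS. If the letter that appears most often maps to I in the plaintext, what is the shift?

The most frequent ciphertext letter is O (appears 5 times).
O is position 14; I is position 8.
Shift = 6.

6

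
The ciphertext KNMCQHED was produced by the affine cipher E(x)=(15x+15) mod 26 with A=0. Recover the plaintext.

The inverse of 15 mod 26 is 7, since 15·7=105≡1. Apply D(y)=7·(y−15) mod 26:
K(10): 7·(10−15)=-35≡17 → R
N(13): 7·(13−15)=-14≡12 → M
M(12): 7·(12−15)=-21≡5 → F
C(2): 7·(2−15)=-91≡13 → N
Q(16): 7·(16−15)=7 → H
H(7): 7·(7−15)=-56≡22 → W
E(4): 7·(4−15)=-77≡1 → B
D(3): 7·(3−15)=-84≡20 → U

RMFNHWBU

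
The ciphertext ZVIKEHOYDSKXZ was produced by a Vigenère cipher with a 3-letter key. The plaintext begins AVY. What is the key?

ZAK

Subtract each crib letter from the matching ciphertext letter (mod 26):
Z(25)−A(0)=25 → Z
V(21)−V(21)=0 → A
I(8)−Y(24)=-16≡10 → K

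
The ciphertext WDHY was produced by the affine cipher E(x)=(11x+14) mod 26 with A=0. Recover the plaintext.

The inverse of 11 mod 26 is 19, since 11·19=209≡1. Apply D(y)=19·(y−14) mod 26:
W(22): 19·(22−14)=152≡22 → W
D(3): 19·(3−14)=-209≡25 → Z
H(7): 19·(7−14)=-133≡23 → X
Y(24): 19·(24−14)=190≡8 → I

WZXI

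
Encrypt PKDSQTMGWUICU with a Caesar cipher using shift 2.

P(15): 15+2=17 → R
K(10): 10+2=12 → M
D(3): 3+2=5 → F
S(18): 18+2=20 → U
Q(16): 16+2=18 → S
T(19): 19+2=21 → V
M(12): 12+2=14 → O
G(6): 6+2=8 → I
W(22): 22+2=24 → Y
U(20): 20+2=22 → W
I(8): 8+2=10 → K
C(2): 2+2=4 → E
U(20): 20+2=22 → W

RMFUSVOIYWKEW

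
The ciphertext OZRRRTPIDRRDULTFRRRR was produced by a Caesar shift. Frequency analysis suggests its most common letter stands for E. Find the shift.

13

The most frequent ciphertext letter is R (appears 9 times).
R is position 17; E is position 4.
Shift = 13.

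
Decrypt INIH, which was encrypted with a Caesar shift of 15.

I(8): 8−15=-7≡19 → T
N(13): 13−15=-2≡24 → Y
I(8): 8−15=-7≡19 → T
H(7): 7−15=-8≡18 → S

TYTS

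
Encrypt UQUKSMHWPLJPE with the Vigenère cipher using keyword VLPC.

PBJMNXWYKWYRZ

Repeat the key across the message: VLPCVLPCVLPCV
U(20)+V(21): 41≡15 → P
Q(16)+L(11): 27≡1 → B
U(20)+P(15): 35≡9 → J
K(10)+C(2): 12 → M
S(18)+V(21): 39≡13 → N
M(12)+L(11): 23 → X
H(7)+P(15): 22 → W
W(22)+C(2): 24 → Y
P(15)+V(21): 36≡10 → K
L(11)+L(11): 22 → W
J(9)+P(15): 24 → Y
P(15)+C(2): 17 → R
E(4)+V(21): 25 → Z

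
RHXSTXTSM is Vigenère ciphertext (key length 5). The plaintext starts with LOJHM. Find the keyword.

Subtract each crib letter from the matching ciphertext letter (mod 26):
R(17)−L(11)=6 → G
H(7)−O(14)=-7≡19 → T
X(23)−J(9)=14 → O
S(18)−H(7)=11 → L
T(19)−M(12)=7 → H

GTOLH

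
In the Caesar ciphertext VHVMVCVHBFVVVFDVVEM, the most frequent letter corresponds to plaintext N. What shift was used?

8

The most frequent ciphertext letter is V (appears 9 times).
V is position 21; N is position 13.
Shift = 8.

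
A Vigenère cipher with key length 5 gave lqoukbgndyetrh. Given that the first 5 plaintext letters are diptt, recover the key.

Subtract each crib letter from the matching ciphertext letter (mod 26):
l(11)−d(3)=8 → i
q(16)−i(8)=8 → i
o(14)−p(15)=-1≡25 → z
u(20)−t(19)=1 → b
k(10)−t(19)=-9≡17 → r

iizbr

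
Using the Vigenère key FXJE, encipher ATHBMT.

Repeat the key across the message: FXJEFX
A(0)+F(5): 5 → F
T(19)+X(23): 42≡16 → Q
H(7)+J(9): 16 → Q
B(1)+E(4): 5 → F
M(12)+F(5): 17 → R
T(19)+X(23): 42≡16 → Q

FQQFRQ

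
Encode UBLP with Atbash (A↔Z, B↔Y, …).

FYOK

U(20) → F(5)
B(1) → Y(24)
L(11) → O(14)
P(15) → K(10)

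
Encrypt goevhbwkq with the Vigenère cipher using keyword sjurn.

yxymutfeh

Repeat the key across the message: sjurnsjur
g(6)+s(18): 24 → y
o(14)+j(9): 23 → x
e(4)+u(20): 24 → y
v(21)+r(17): 38≡12 → m
h(7)+n(13): 20 → u
b(1)+s(18): 19 → t
w(22)+j(9): 31≡5 → f
k(10)+u(20): 30≡4 → e
q(16)+r(17): 33≡7 → h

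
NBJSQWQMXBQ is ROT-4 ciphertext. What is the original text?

N(13): 13−4=9 → J
B(1): 1−4=-3≡23 → X
J(9): 9−4=5 → F
S(18): 18−4=14 → O
Q(16): 16−4=12 → M
W(22): 22−4=18 → S
Q(16): 16−4=12 → M
M(12): 12−4=8 → I
X(23): 23−4=19 → T
B(1): 1−4=-3≡23 → X
Q(16): 16−4=12 → M

JXFOMSMITXM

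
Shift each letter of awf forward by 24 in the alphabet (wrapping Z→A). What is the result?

yud

a(0): 0+24=24 → y
w(22): 22+24=46≡20 → u
f(5): 5+24=29≡3 → d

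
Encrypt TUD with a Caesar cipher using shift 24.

T(19): 19+24=43≡17 → R
U(20): 20+24=44≡18 → S
D(3): 3+24=27≡1 → B

RSB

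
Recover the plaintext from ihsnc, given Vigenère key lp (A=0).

xshyr

Repeat the key across the ciphertext: lplpl
i(8)−l(11): -3≡23 → x
h(7)−p(15): -8≡18 → s
s(18)−l(11): 7 → h
n(13)−p(15): -2≡24 → y
c(2)−l(11): -9≡17 → r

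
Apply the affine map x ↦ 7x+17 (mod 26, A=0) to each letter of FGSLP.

F(5): 7·5+17=52≡0 → A
G(6): 7·6+17=59≡7 → H
S(18): 7·18+17=143≡13 → N
L(11): 7·11+17=94≡16 → Q
P(15): 7·15+17=122≡18 → S

AHNQS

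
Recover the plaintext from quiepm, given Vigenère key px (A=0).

bxthap

Repeat the key across the ciphertext: pxpxpx
q(16)−p(15): 1 → b
u(20)−x(23): -3≡23 → x
i(8)−p(15): -7≡19 → t
e(4)−x(23): -19≡7 → h
p(15)−p(15): 0 → a
m(12)−x(23): -11≡15 → p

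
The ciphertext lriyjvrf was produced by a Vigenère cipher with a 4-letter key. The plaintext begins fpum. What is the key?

Subtract each crib letter from the matching ciphertext letter (mod 26):
l(11)−f(5)=6 → g
r(17)−p(15)=2 → c
i(8)−u(20)=-12≡14 → o
y(24)−m(12)=12 → m

gcom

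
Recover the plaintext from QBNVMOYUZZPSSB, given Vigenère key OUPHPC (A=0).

Repeat the key across the ciphertext: OUPHPCOUPHPCOU
Q(16)−O(14): 2 → C
B(1)−U(20): -19≡7 → H
N(13)−P(15): -2≡24 → Y
V(21)−H(7): 14 → O
M(12)−P(15): -3≡23 → X
O(14)−C(2): 12 → M
Y(24)−O(14): 10 → K
U(20)−U(20): 0 → A
Z(25)−P(15): 10 → K
Z(25)−H(7): 18 → S
P(15)−P(15): 0 → A
S(18)−C(2): 16 → Q
S(18)−O(14): 4 → E
B(1)−U(20): -19≡7 → H

CHYOXMKAKSAQEH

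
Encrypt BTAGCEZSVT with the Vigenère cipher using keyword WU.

XNWAYYVMRN

Repeat the key across the message: WUWUWUWUWU
B(1)+W(22): 23 → X
T(19)+U(20): 39≡13 → N
A(0)+W(22): 22 → W
G(6)+U(20): 26≡0 → A
C(2)+W(22): 24 → Y
E(4)+U(20): 24 → Y
Z(25)+W(22): 47≡21 → V
S(18)+U(20): 38≡12 → M
V(21)+W(22): 43≡17 → R
T(19)+U(20): 39≡13 → N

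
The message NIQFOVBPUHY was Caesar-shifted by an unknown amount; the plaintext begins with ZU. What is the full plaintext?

ZUCRAHNBGTK

From the crib: N(13)−Z(25)=-12≡14, so the shift is 14.
Subtract 14 from each ciphertext letter:
N(13): 13−14=-1≡25 → Z
I(8): 8−14=-6≡20 → U
Q(16): 16−14=2 → C
F(5): 5−14=-9≡17 → R
O(14): 14−14=0 → A
V(21): 21−14=7 → H
B(1): 1−14=-13≡13 → N
P(15): 15−14=1 → B
U(20): 20−14=6 → G
H(7): 7−14=-7≡19 → T
Y(24): 24−14=10 → K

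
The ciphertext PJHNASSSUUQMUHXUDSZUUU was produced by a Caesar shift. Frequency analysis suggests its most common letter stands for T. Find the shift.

The most frequent ciphertext letter is U (appears 7 times).
U is position 20; T is position 19.
Shift = 1.

1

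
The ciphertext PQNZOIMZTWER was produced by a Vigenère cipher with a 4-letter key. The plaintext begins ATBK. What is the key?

PXMP

Subtract each crib letter from the matching ciphertext letter (mod 26):
P(15)−A(0)=15 → P
Q(16)−T(19)=-3≡23 → X
N(13)−B(1)=12 → M
Z(25)−K(10)=15 → P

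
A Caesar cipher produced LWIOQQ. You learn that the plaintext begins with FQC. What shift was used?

6

From the crib: L(11)−F(5)=6, so the shift is 6.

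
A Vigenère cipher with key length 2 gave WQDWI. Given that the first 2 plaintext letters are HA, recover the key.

PQ

Subtract each crib letter from the matching ciphertext letter (mod 26):
W(22)−H(7)=15 → P
Q(16)−A(0)=16 → Q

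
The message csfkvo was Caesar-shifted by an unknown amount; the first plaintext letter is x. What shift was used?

5

From the crib: c(2)−x(23)=-21≡5, so the shift is 5.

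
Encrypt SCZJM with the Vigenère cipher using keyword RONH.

Repeat the key across the message: RONHR
S(18)+R(17): 35≡9 → J
C(2)+O(14): 16 → Q
Z(25)+N(13): 38≡12 → M
J(9)+H(7): 16 → Q
M(12)+R(17): 29≡3 → D

JQMQD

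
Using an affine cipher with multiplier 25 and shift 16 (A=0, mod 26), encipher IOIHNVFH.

I(8): 25·8+16=216≡8 → I
O(14): 25·14+16=366≡2 → C
I(8): 25·8+16=216≡8 → I
H(7): 25·7+16=191≡9 → J
N(13): 25·13+16=341≡3 → D
V(21): 25·21+16=541≡21 → V
F(5): 25·5+16=141≡11 → L
H(7): 25·7+16=191≡9 → J

ICIJDVLJ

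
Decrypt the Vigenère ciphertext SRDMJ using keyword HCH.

LPWFH

Repeat the key across the ciphertext: HCHHC
S(18)−H(7): 11 → L
R(17)−C(2): 15 → P
D(3)−H(7): -4≡22 → W
M(12)−H(7): 5 → F
J(9)−C(2): 7 → H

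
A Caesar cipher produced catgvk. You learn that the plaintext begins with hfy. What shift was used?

From the crib: c(2)−h(7)=-5≡21, so the shift is 21.

21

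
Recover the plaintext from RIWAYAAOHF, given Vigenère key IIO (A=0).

Repeat the key across the ciphertext: IIOIIOIIOI
R(17)−I(8): 9 → J
I(8)−I(8): 0 → A
W(22)−O(14): 8 → I
A(0)−I(8): -8≡18 → S
Y(24)−I(8): 16 → Q
A(0)−O(14): -14≡12 → M
A(0)−I(8): -8≡18 → S
O(14)−I(8): 6 → G
H(7)−O(14): -7≡19 → T
F(5)−I(8): -3≡23 → X

JAISQMSGTX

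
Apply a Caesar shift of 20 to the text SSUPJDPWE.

MMOJDXJQY

S(18): 18+20=38≡12 → M
S(18): 18+20=38≡12 → M
U(20): 20+20=40≡14 → O
P(15): 15+20=35≡9 → J
J(9): 9+20=29≡3 → D
D(3): 3+20=23 → X
P(15): 15+20=35≡9 → J
W(22): 22+20=42≡16 → Q
E(4): 4+20=24 → Y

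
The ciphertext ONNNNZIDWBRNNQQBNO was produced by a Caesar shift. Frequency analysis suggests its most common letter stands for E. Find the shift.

The most frequent ciphertext letter is N (appears 7 times).
N is position 13; E is position 4.
Shift = 9.

9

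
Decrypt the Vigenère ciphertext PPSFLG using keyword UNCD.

VCQCRT

Repeat the key across the ciphertext: UNCDUN
P(15)−U(20): -5≡21 → V
P(15)−N(13): 2 → C
S(18)−C(2): 16 → Q
F(5)−D(3): 2 → C
L(11)−U(20): -9≡17 → R
G(6)−N(13): -7≡19 → T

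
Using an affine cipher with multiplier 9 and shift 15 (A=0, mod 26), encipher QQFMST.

DDITVE

Q(16): 9·16+15=159≡3 → D
Q(16): 9·16+15=159≡3 → D
F(5): 9·5+15=60≡8 → I
M(12): 9·12+15=123≡19 → T
S(18): 9·18+15=177≡21 → V
T(19): 9·19+15=186≡4 → E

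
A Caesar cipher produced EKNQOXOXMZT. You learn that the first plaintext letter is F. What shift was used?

25

From the crib: E(4)−F(5)=-1≡25, so the shift is 25.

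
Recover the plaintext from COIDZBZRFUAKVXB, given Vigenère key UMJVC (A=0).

ICZIXHNIKSGYMCZ

Repeat the key across the ciphertext: UMJVCUMJVCUMJVC
C(2)−U(20): -18≡8 → I
O(14)−M(12): 2 → C
I(8)−J(9): -1≡25 → Z
D(3)−V(21): -18≡8 → I
Z(25)−C(2): 23 → X
B(1)−U(20): -19≡7 → H
Z(25)−M(12): 13 → N
R(17)−J(9): 8 → I
F(5)−V(21): -16≡10 → K
U(20)−C(2): 18 → S
A(0)−U(20): -20≡6 → G
K(10)−M(12): -2≡24 → Y
V(21)−J(9): 12 → M
X(23)−V(21): 2 → C
B(1)−C(2): -1≡25 → Z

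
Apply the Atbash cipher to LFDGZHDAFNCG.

L(11) → O(14)
F(5) → U(20)
D(3) → W(22)
G(6) → T(19)
Z(25) → A(0)
H(7) → S(18)
D(3) → W(22)
A(0) → Z(25)
F(5) → U(20)
N(13) → M(12)
C(2) → X(23)
G(6) → T(19)

OUWTASWZUMXT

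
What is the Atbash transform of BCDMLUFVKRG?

YXWNOFUEPIT

B(1) → Y(24)
C(2) → X(23)
D(3) → W(22)
M(12) → N(13)
L(11) → O(14)
U(20) → F(5)
F(5) → U(20)
V(21) → E(4)
K(10) → P(15)
R(17) → I(8)
G(6) → T(19)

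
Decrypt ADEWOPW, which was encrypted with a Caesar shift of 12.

A(0): 0−12=-12≡14 → O
D(3): 3−12=-9≡17 → R
E(4): 4−12=-8≡18 → S
W(22): 22−12=10 → K
O(14): 14−12=2 → C
P(15): 15−12=3 → D
W(22): 22−12=10 → K

ORSKCDK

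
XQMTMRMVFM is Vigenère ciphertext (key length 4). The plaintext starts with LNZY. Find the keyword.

Subtract each crib letter from the matching ciphertext letter (mod 26):
X(23)−L(11)=12 → M
Q(16)−N(13)=3 → D
M(12)−Z(25)=-13≡13 → N
T(19)−Y(24)=-5≡21 → V

MDNV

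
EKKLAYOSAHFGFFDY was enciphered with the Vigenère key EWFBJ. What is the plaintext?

AOFKRUSNZYBKAEUU

Repeat the key across the ciphertext: EWFBJEWFBJEWFBJE
E(4)−E(4): 0 → A
K(10)−W(22): -12≡14 → O
K(10)−F(5): 5 → F
L(11)−B(1): 10 → K
A(0)−J(9): -9≡17 → R
Y(24)−E(4): 20 → U
O(14)−W(22): -8≡18 → S
S(18)−F(5): 13 → N
A(0)−B(1): -1≡25 → Z
H(7)−J(9): -2≡24 → Y
F(5)−E(4): 1 → B
G(6)−W(22): -16≡10 → K
F(5)−F(5): 0 → A
F(5)−B(1): 4 → E
D(3)−J(9): -6≡20 → U
Y(24)−E(4): 20 → U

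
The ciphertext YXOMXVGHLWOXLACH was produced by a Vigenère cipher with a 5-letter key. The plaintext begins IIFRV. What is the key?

QPJVC

Subtract each crib letter from the matching ciphertext letter (mod 26):
Y(24)−I(8)=16 → Q
X(23)−I(8)=15 → P
O(14)−F(5)=9 → J
M(12)−R(17)=-5≡21 → V
X(23)−V(21)=2 → C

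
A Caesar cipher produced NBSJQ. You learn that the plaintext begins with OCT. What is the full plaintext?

OCTKR

From the crib: N(13)−O(14)=-1≡25, so the shift is 25.
Subtract 25 from each ciphertext letter:
N(13): 13−25=-12≡14 → O
B(1): 1−25=-24≡2 → C
S(18): 18−25=-7≡19 → T
J(9): 9−25=-16≡10 → K
Q(16): 16−25=-9≡17 → R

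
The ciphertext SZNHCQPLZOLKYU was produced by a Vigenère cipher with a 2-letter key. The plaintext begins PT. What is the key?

Subtract each crib letter from the matching ciphertext letter (mod 26):
S(18)−P(15)=3 → D
Z(25)−T(19)=6 → G

DG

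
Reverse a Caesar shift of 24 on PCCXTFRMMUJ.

P(15): 15−24=-9≡17 → R
C(2): 2−24=-22≡4 → E
C(2): 2−24=-22≡4 → E
X(23): 23−24=-1≡25 → Z
T(19): 19−24=-5≡21 → V
F(5): 5−24=-19≡7 → H
R(17): 17−24=-7≡19 → T
M(12): 12−24=-12≡14 → O
M(12): 12−24=-12≡14 → O
U(20): 20−24=-4≡22 → W
J(9): 9−24=-15≡11 → L

REEZVHTOOWL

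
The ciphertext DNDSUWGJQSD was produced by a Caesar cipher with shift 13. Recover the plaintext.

QAQFHJTWDFQ

D(3): 3−13=-10≡16 → Q
N(13): 13−13=0 → A
D(3): 3−13=-10≡16 → Q
S(18): 18−13=5 → F
U(20): 20−13=7 → H
W(22): 22−13=9 → J
G(6): 6−13=-7≡19 → T
J(9): 9−13=-4≡22 → W
Q(16): 16−13=3 → D
S(18): 18−13=5 → F
D(3): 3−13=-10≡16 → Q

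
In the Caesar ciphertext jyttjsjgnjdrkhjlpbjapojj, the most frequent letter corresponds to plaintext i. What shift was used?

1

The most frequent ciphertext letter is j (appears 8 times).
j is position 9; i is position 8.
Shift = 1.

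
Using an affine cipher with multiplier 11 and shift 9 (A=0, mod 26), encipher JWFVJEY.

J(9): 11·9+9=108≡4 → E
W(22): 11·22+9=251≡17 → R
F(5): 11·5+9=64≡12 → M
V(21): 11·21+9=240≡6 → G
J(9): 11·9+9=108≡4 → E
E(4): 11·4+9=53≡1 → B
Y(24): 11·24+9=273≡13 → N

ERMGEBN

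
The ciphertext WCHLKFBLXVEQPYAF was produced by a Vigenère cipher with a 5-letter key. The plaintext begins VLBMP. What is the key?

BRGZV

Subtract each crib letter from the matching ciphertext letter (mod 26):
W(22)−V(21)=1 → B
C(2)−L(11)=-9≡17 → R
H(7)−B(1)=6 → G
L(11)−M(12)=-1≡25 → Z
K(10)−P(15)=-5≡21 → V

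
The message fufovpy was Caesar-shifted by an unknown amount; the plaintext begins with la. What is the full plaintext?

lalubve

From the crib: f(5)−l(11)=-6≡20, so the shift is 20.
Subtract 20 from each ciphertext letter:
f(5): 5−20=-15≡11 → l
u(20): 20−20=0 → a
f(5): 5−20=-15≡11 → l
o(14): 14−20=-6≡20 → u
v(21): 21−20=1 → b
p(15): 15−20=-5≡21 → v
y(24): 24−20=4 → e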